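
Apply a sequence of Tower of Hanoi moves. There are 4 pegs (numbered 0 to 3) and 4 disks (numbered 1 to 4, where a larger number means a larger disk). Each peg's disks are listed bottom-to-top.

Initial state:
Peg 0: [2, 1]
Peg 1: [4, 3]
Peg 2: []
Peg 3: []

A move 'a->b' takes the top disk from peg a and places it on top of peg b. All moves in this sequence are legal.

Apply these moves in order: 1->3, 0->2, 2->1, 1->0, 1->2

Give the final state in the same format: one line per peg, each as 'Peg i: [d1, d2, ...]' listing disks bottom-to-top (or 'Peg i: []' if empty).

After move 1 (1->3):
Peg 0: [2, 1]
Peg 1: [4]
Peg 2: []
Peg 3: [3]

After move 2 (0->2):
Peg 0: [2]
Peg 1: [4]
Peg 2: [1]
Peg 3: [3]

After move 3 (2->1):
Peg 0: [2]
Peg 1: [4, 1]
Peg 2: []
Peg 3: [3]

After move 4 (1->0):
Peg 0: [2, 1]
Peg 1: [4]
Peg 2: []
Peg 3: [3]

After move 5 (1->2):
Peg 0: [2, 1]
Peg 1: []
Peg 2: [4]
Peg 3: [3]

Answer: Peg 0: [2, 1]
Peg 1: []
Peg 2: [4]
Peg 3: [3]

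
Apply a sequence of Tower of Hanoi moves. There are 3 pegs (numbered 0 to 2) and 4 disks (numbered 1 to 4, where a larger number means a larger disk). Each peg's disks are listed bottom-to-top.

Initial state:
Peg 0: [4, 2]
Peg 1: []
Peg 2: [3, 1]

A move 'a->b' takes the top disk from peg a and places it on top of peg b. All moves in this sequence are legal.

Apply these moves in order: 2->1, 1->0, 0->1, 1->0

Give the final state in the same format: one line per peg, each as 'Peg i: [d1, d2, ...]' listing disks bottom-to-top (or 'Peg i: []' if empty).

After move 1 (2->1):
Peg 0: [4, 2]
Peg 1: [1]
Peg 2: [3]

After move 2 (1->0):
Peg 0: [4, 2, 1]
Peg 1: []
Peg 2: [3]

After move 3 (0->1):
Peg 0: [4, 2]
Peg 1: [1]
Peg 2: [3]

After move 4 (1->0):
Peg 0: [4, 2, 1]
Peg 1: []
Peg 2: [3]

Answer: Peg 0: [4, 2, 1]
Peg 1: []
Peg 2: [3]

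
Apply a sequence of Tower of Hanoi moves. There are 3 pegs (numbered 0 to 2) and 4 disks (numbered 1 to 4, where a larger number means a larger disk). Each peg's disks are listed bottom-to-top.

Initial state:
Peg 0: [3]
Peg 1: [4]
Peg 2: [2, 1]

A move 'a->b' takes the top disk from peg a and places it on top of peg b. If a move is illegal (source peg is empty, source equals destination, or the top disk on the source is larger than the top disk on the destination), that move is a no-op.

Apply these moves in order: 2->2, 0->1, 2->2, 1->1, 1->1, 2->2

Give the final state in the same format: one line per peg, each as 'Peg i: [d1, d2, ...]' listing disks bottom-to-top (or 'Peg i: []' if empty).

Answer: Peg 0: []
Peg 1: [4, 3]
Peg 2: [2, 1]

Derivation:
After move 1 (2->2):
Peg 0: [3]
Peg 1: [4]
Peg 2: [2, 1]

After move 2 (0->1):
Peg 0: []
Peg 1: [4, 3]
Peg 2: [2, 1]

After move 3 (2->2):
Peg 0: []
Peg 1: [4, 3]
Peg 2: [2, 1]

After move 4 (1->1):
Peg 0: []
Peg 1: [4, 3]
Peg 2: [2, 1]

After move 5 (1->1):
Peg 0: []
Peg 1: [4, 3]
Peg 2: [2, 1]

After move 6 (2->2):
Peg 0: []
Peg 1: [4, 3]
Peg 2: [2, 1]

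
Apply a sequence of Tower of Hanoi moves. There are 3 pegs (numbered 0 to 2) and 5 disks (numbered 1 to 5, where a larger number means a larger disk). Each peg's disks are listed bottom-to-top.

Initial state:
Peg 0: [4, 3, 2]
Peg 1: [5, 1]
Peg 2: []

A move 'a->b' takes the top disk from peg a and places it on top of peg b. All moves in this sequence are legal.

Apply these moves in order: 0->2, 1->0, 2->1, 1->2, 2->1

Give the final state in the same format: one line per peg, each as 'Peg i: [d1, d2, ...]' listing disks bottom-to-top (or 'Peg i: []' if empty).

Answer: Peg 0: [4, 3, 1]
Peg 1: [5, 2]
Peg 2: []

Derivation:
After move 1 (0->2):
Peg 0: [4, 3]
Peg 1: [5, 1]
Peg 2: [2]

After move 2 (1->0):
Peg 0: [4, 3, 1]
Peg 1: [5]
Peg 2: [2]

After move 3 (2->1):
Peg 0: [4, 3, 1]
Peg 1: [5, 2]
Peg 2: []

After move 4 (1->2):
Peg 0: [4, 3, 1]
Peg 1: [5]
Peg 2: [2]

After move 5 (2->1):
Peg 0: [4, 3, 1]
Peg 1: [5, 2]
Peg 2: []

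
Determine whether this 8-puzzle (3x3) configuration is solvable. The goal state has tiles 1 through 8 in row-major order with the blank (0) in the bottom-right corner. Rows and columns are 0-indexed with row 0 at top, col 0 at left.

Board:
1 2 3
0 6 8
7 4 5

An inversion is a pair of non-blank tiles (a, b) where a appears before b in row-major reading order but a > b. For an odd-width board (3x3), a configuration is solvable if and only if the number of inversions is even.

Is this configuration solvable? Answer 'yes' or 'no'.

Answer: no

Derivation:
Inversions (pairs i<j in row-major order where tile[i] > tile[j] > 0): 7
7 is odd, so the puzzle is not solvable.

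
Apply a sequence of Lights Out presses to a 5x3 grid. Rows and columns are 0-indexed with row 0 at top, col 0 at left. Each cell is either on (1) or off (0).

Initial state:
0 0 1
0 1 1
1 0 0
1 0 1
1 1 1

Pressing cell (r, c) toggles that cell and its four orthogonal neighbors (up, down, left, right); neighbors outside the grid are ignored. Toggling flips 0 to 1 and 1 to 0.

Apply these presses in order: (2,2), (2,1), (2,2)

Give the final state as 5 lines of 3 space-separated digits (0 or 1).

Answer: 0 0 1
0 0 1
0 1 1
1 1 1
1 1 1

Derivation:
After press 1 at (2,2):
0 0 1
0 1 0
1 1 1
1 0 0
1 1 1

After press 2 at (2,1):
0 0 1
0 0 0
0 0 0
1 1 0
1 1 1

After press 3 at (2,2):
0 0 1
0 0 1
0 1 1
1 1 1
1 1 1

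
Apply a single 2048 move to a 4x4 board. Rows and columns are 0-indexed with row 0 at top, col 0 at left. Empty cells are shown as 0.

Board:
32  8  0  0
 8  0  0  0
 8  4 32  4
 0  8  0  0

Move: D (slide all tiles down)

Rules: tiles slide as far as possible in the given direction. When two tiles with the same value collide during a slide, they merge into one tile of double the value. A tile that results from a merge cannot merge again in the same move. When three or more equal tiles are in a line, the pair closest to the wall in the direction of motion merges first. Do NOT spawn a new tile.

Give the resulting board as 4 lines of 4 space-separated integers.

Slide down:
col 0: [32, 8, 8, 0] -> [0, 0, 32, 16]
col 1: [8, 0, 4, 8] -> [0, 8, 4, 8]
col 2: [0, 0, 32, 0] -> [0, 0, 0, 32]
col 3: [0, 0, 4, 0] -> [0, 0, 0, 4]

Answer:  0  0  0  0
 0  8  0  0
32  4  0  0
16  8 32  4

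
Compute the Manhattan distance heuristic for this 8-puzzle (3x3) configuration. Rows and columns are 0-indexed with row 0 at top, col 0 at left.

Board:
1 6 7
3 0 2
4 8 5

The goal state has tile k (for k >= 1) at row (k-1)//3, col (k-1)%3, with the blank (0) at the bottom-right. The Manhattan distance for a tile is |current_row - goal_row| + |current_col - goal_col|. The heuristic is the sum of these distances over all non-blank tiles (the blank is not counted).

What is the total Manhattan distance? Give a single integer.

Answer: 14

Derivation:
Tile 1: (0,0)->(0,0) = 0
Tile 6: (0,1)->(1,2) = 2
Tile 7: (0,2)->(2,0) = 4
Tile 3: (1,0)->(0,2) = 3
Tile 2: (1,2)->(0,1) = 2
Tile 4: (2,0)->(1,0) = 1
Tile 8: (2,1)->(2,1) = 0
Tile 5: (2,2)->(1,1) = 2
Sum: 0 + 2 + 4 + 3 + 2 + 1 + 0 + 2 = 14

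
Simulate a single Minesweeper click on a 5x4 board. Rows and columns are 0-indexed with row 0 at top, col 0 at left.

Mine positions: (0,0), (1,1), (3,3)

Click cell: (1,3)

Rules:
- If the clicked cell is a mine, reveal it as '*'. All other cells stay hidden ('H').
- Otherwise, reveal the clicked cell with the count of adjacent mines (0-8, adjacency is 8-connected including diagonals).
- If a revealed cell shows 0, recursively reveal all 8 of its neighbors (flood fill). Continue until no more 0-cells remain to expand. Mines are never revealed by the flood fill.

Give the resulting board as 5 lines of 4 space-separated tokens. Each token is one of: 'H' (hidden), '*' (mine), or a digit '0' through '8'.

H H 1 0
H H 1 0
H H 2 1
H H H H
H H H H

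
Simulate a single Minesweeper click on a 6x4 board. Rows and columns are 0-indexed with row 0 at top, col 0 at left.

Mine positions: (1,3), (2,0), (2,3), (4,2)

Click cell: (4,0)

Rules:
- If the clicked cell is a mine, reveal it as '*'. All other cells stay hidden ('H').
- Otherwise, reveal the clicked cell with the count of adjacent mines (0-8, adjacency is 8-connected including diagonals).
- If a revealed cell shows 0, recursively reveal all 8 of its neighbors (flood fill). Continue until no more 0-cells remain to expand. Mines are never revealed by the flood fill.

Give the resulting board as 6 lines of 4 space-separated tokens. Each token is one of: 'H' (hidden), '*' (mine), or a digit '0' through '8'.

H H H H
H H H H
H H H H
1 2 H H
0 1 H H
0 1 H H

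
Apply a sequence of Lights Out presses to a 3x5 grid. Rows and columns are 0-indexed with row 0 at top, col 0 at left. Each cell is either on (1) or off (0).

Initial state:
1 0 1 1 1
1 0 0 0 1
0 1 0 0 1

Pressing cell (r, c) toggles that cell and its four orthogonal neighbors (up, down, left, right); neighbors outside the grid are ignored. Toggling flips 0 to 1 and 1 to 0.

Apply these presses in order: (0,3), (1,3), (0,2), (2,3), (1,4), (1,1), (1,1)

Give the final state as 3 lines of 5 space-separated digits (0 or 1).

Answer: 1 1 1 0 1
1 0 0 0 1
0 1 1 0 1

Derivation:
After press 1 at (0,3):
1 0 0 0 0
1 0 0 1 1
0 1 0 0 1

After press 2 at (1,3):
1 0 0 1 0
1 0 1 0 0
0 1 0 1 1

After press 3 at (0,2):
1 1 1 0 0
1 0 0 0 0
0 1 0 1 1

After press 4 at (2,3):
1 1 1 0 0
1 0 0 1 0
0 1 1 0 0

After press 5 at (1,4):
1 1 1 0 1
1 0 0 0 1
0 1 1 0 1

After press 6 at (1,1):
1 0 1 0 1
0 1 1 0 1
0 0 1 0 1

After press 7 at (1,1):
1 1 1 0 1
1 0 0 0 1
0 1 1 0 1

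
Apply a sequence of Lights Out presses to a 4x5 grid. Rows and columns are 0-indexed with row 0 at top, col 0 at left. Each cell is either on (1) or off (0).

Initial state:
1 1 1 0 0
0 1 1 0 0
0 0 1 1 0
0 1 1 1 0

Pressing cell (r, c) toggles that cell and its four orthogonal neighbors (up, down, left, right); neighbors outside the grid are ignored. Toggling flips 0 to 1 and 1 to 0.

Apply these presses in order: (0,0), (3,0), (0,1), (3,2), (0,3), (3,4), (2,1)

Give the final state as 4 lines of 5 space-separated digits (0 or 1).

After press 1 at (0,0):
0 0 1 0 0
1 1 1 0 0
0 0 1 1 0
0 1 1 1 0

After press 2 at (3,0):
0 0 1 0 0
1 1 1 0 0
1 0 1 1 0
1 0 1 1 0

After press 3 at (0,1):
1 1 0 0 0
1 0 1 0 0
1 0 1 1 0
1 0 1 1 0

After press 4 at (3,2):
1 1 0 0 0
1 0 1 0 0
1 0 0 1 0
1 1 0 0 0

After press 5 at (0,3):
1 1 1 1 1
1 0 1 1 0
1 0 0 1 0
1 1 0 0 0

After press 6 at (3,4):
1 1 1 1 1
1 0 1 1 0
1 0 0 1 1
1 1 0 1 1

After press 7 at (2,1):
1 1 1 1 1
1 1 1 1 0
0 1 1 1 1
1 0 0 1 1

Answer: 1 1 1 1 1
1 1 1 1 0
0 1 1 1 1
1 0 0 1 1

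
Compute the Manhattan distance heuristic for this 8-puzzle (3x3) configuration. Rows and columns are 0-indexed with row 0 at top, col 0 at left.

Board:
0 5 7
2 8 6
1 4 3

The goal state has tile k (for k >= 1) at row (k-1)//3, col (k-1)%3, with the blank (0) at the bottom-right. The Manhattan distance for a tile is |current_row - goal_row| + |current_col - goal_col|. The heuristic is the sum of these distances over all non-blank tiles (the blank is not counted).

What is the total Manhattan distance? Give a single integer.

Answer: 14

Derivation:
Tile 5: at (0,1), goal (1,1), distance |0-1|+|1-1| = 1
Tile 7: at (0,2), goal (2,0), distance |0-2|+|2-0| = 4
Tile 2: at (1,0), goal (0,1), distance |1-0|+|0-1| = 2
Tile 8: at (1,1), goal (2,1), distance |1-2|+|1-1| = 1
Tile 6: at (1,2), goal (1,2), distance |1-1|+|2-2| = 0
Tile 1: at (2,0), goal (0,0), distance |2-0|+|0-0| = 2
Tile 4: at (2,1), goal (1,0), distance |2-1|+|1-0| = 2
Tile 3: at (2,2), goal (0,2), distance |2-0|+|2-2| = 2
Sum: 1 + 4 + 2 + 1 + 0 + 2 + 2 + 2 = 14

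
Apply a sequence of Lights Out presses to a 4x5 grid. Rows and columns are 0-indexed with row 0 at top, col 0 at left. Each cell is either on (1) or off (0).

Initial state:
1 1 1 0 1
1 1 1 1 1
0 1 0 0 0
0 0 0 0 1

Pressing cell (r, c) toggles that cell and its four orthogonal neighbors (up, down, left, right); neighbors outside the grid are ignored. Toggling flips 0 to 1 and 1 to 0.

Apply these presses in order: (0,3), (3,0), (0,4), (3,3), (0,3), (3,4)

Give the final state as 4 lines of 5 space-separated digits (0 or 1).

After press 1 at (0,3):
1 1 0 1 0
1 1 1 0 1
0 1 0 0 0
0 0 0 0 1

After press 2 at (3,0):
1 1 0 1 0
1 1 1 0 1
1 1 0 0 0
1 1 0 0 1

After press 3 at (0,4):
1 1 0 0 1
1 1 1 0 0
1 1 0 0 0
1 1 0 0 1

After press 4 at (3,3):
1 1 0 0 1
1 1 1 0 0
1 1 0 1 0
1 1 1 1 0

After press 5 at (0,3):
1 1 1 1 0
1 1 1 1 0
1 1 0 1 0
1 1 1 1 0

After press 6 at (3,4):
1 1 1 1 0
1 1 1 1 0
1 1 0 1 1
1 1 1 0 1

Answer: 1 1 1 1 0
1 1 1 1 0
1 1 0 1 1
1 1 1 0 1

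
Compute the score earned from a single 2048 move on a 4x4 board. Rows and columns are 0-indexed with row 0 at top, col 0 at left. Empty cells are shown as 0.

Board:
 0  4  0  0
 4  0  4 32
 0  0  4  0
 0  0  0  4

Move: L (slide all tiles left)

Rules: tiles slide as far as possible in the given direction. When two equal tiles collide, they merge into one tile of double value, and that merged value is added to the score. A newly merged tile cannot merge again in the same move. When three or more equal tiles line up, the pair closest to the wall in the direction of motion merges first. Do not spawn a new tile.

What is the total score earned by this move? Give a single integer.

Answer: 8

Derivation:
Slide left:
row 0: [0, 4, 0, 0] -> [4, 0, 0, 0]  score +0 (running 0)
row 1: [4, 0, 4, 32] -> [8, 32, 0, 0]  score +8 (running 8)
row 2: [0, 0, 4, 0] -> [4, 0, 0, 0]  score +0 (running 8)
row 3: [0, 0, 0, 4] -> [4, 0, 0, 0]  score +0 (running 8)
Board after move:
 4  0  0  0
 8 32  0  0
 4  0  0  0
 4  0  0  0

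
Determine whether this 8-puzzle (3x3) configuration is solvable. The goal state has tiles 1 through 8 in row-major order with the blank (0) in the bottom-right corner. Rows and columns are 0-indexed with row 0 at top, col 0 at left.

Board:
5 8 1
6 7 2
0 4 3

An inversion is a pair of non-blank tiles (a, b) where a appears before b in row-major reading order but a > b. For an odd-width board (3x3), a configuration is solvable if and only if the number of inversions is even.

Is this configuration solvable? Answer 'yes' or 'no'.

Answer: no

Derivation:
Inversions (pairs i<j in row-major order where tile[i] > tile[j] > 0): 17
17 is odd, so the puzzle is not solvable.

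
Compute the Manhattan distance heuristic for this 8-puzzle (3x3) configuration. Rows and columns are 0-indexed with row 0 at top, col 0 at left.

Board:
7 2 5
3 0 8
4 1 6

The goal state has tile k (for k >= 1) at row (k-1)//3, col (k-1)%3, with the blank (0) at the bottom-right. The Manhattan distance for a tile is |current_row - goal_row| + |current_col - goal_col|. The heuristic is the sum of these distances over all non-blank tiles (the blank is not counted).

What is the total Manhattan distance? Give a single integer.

Answer: 14

Derivation:
Tile 7: at (0,0), goal (2,0), distance |0-2|+|0-0| = 2
Tile 2: at (0,1), goal (0,1), distance |0-0|+|1-1| = 0
Tile 5: at (0,2), goal (1,1), distance |0-1|+|2-1| = 2
Tile 3: at (1,0), goal (0,2), distance |1-0|+|0-2| = 3
Tile 8: at (1,2), goal (2,1), distance |1-2|+|2-1| = 2
Tile 4: at (2,0), goal (1,0), distance |2-1|+|0-0| = 1
Tile 1: at (2,1), goal (0,0), distance |2-0|+|1-0| = 3
Tile 6: at (2,2), goal (1,2), distance |2-1|+|2-2| = 1
Sum: 2 + 0 + 2 + 3 + 2 + 1 + 3 + 1 = 14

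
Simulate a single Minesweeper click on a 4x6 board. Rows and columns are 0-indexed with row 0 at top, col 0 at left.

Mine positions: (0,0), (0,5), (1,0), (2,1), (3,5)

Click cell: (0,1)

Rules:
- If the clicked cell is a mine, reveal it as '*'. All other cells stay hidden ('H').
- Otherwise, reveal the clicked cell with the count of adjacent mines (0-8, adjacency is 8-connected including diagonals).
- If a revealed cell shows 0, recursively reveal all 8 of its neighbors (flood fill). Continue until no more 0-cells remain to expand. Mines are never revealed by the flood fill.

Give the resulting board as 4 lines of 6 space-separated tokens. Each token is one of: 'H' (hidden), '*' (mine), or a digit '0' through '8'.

H 2 H H H H
H H H H H H
H H H H H H
H H H H H H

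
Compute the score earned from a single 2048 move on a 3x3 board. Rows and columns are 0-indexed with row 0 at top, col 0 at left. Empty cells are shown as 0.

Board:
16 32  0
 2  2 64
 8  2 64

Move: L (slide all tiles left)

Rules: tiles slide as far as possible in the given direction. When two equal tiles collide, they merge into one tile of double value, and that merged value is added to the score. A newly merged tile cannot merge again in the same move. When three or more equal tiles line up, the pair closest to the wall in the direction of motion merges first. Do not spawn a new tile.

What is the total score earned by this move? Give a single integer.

Slide left:
row 0: [16, 32, 0] -> [16, 32, 0]  score +0 (running 0)
row 1: [2, 2, 64] -> [4, 64, 0]  score +4 (running 4)
row 2: [8, 2, 64] -> [8, 2, 64]  score +0 (running 4)
Board after move:
16 32  0
 4 64  0
 8  2 64

Answer: 4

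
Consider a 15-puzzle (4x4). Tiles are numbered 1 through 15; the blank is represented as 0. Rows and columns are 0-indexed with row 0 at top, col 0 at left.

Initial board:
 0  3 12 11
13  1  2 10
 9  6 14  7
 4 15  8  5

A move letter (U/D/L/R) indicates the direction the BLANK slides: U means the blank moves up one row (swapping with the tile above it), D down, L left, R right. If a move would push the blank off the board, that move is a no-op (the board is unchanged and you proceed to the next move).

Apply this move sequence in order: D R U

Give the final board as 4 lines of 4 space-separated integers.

After move 1 (D):
13  3 12 11
 0  1  2 10
 9  6 14  7
 4 15  8  5

After move 2 (R):
13  3 12 11
 1  0  2 10
 9  6 14  7
 4 15  8  5

After move 3 (U):
13  0 12 11
 1  3  2 10
 9  6 14  7
 4 15  8  5

Answer: 13  0 12 11
 1  3  2 10
 9  6 14  7
 4 15  8  5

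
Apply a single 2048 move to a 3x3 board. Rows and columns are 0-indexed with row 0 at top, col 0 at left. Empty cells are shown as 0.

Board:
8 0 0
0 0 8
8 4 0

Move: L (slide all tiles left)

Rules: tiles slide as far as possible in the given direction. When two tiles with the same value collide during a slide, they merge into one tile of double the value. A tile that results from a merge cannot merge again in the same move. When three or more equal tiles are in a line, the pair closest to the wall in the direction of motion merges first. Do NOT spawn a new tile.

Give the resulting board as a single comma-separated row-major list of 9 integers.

Answer: 8, 0, 0, 8, 0, 0, 8, 4, 0

Derivation:
Slide left:
row 0: [8, 0, 0] -> [8, 0, 0]
row 1: [0, 0, 8] -> [8, 0, 0]
row 2: [8, 4, 0] -> [8, 4, 0]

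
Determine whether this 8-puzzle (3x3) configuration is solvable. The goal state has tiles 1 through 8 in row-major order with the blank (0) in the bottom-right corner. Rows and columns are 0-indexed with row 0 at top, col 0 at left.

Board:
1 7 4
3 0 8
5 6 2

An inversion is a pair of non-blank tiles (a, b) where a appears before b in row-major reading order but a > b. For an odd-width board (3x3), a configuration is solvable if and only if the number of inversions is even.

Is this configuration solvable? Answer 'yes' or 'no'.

Inversions (pairs i<j in row-major order where tile[i] > tile[j] > 0): 13
13 is odd, so the puzzle is not solvable.

Answer: no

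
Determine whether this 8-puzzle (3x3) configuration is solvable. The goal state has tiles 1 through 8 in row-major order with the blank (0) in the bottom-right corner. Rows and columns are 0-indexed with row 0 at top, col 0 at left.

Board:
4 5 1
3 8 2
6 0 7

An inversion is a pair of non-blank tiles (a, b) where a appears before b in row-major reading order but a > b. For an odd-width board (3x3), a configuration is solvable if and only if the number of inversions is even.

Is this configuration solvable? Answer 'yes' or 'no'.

Inversions (pairs i<j in row-major order where tile[i] > tile[j] > 0): 10
10 is even, so the puzzle is solvable.

Answer: yes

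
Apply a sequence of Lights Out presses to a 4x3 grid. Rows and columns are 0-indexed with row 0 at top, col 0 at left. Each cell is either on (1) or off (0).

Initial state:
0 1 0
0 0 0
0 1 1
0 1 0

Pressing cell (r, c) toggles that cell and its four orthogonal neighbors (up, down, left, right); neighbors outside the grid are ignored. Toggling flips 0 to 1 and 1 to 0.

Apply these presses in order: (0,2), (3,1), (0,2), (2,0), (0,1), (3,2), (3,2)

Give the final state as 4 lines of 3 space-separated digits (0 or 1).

After press 1 at (0,2):
0 0 1
0 0 1
0 1 1
0 1 0

After press 2 at (3,1):
0 0 1
0 0 1
0 0 1
1 0 1

After press 3 at (0,2):
0 1 0
0 0 0
0 0 1
1 0 1

After press 4 at (2,0):
0 1 0
1 0 0
1 1 1
0 0 1

After press 5 at (0,1):
1 0 1
1 1 0
1 1 1
0 0 1

After press 6 at (3,2):
1 0 1
1 1 0
1 1 0
0 1 0

After press 7 at (3,2):
1 0 1
1 1 0
1 1 1
0 0 1

Answer: 1 0 1
1 1 0
1 1 1
0 0 1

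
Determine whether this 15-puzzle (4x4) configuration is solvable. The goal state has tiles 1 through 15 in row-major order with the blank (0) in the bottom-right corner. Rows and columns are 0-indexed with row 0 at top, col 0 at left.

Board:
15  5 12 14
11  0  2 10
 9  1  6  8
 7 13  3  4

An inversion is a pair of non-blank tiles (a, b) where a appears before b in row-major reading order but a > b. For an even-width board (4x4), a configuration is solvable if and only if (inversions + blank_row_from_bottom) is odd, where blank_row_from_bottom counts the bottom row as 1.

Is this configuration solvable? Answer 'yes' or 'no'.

Inversions: 71
Blank is in row 1 (0-indexed from top), which is row 3 counting from the bottom (bottom = 1).
71 + 3 = 74, which is even, so the puzzle is not solvable.

Answer: no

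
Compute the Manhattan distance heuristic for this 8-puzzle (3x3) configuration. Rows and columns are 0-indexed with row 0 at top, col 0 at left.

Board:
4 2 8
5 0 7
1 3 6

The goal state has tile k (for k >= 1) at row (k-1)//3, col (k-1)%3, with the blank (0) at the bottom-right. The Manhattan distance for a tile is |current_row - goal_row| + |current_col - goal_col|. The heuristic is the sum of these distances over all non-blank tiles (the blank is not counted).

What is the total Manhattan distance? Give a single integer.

Answer: 14

Derivation:
Tile 4: at (0,0), goal (1,0), distance |0-1|+|0-0| = 1
Tile 2: at (0,1), goal (0,1), distance |0-0|+|1-1| = 0
Tile 8: at (0,2), goal (2,1), distance |0-2|+|2-1| = 3
Tile 5: at (1,0), goal (1,1), distance |1-1|+|0-1| = 1
Tile 7: at (1,2), goal (2,0), distance |1-2|+|2-0| = 3
Tile 1: at (2,0), goal (0,0), distance |2-0|+|0-0| = 2
Tile 3: at (2,1), goal (0,2), distance |2-0|+|1-2| = 3
Tile 6: at (2,2), goal (1,2), distance |2-1|+|2-2| = 1
Sum: 1 + 0 + 3 + 1 + 3 + 2 + 3 + 1 = 14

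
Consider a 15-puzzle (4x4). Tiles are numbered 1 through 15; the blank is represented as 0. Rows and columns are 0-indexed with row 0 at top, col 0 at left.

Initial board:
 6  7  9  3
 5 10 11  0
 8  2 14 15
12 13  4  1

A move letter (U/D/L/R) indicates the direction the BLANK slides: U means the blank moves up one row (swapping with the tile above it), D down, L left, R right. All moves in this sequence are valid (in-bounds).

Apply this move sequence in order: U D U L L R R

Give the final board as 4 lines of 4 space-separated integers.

After move 1 (U):
 6  7  9  0
 5 10 11  3
 8  2 14 15
12 13  4  1

After move 2 (D):
 6  7  9  3
 5 10 11  0
 8  2 14 15
12 13  4  1

After move 3 (U):
 6  7  9  0
 5 10 11  3
 8  2 14 15
12 13  4  1

After move 4 (L):
 6  7  0  9
 5 10 11  3
 8  2 14 15
12 13  4  1

After move 5 (L):
 6  0  7  9
 5 10 11  3
 8  2 14 15
12 13  4  1

After move 6 (R):
 6  7  0  9
 5 10 11  3
 8  2 14 15
12 13  4  1

After move 7 (R):
 6  7  9  0
 5 10 11  3
 8  2 14 15
12 13  4  1

Answer:  6  7  9  0
 5 10 11  3
 8  2 14 15
12 13  4  1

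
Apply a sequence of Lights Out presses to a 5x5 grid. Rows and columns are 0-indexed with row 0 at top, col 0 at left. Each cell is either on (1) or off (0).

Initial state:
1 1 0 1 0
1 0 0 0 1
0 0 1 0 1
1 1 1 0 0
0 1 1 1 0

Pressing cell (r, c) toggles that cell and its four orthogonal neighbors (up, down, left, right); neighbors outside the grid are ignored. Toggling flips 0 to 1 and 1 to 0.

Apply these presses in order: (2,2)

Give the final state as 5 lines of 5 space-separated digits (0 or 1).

Answer: 1 1 0 1 0
1 0 1 0 1
0 1 0 1 1
1 1 0 0 0
0 1 1 1 0

Derivation:
After press 1 at (2,2):
1 1 0 1 0
1 0 1 0 1
0 1 0 1 1
1 1 0 0 0
0 1 1 1 0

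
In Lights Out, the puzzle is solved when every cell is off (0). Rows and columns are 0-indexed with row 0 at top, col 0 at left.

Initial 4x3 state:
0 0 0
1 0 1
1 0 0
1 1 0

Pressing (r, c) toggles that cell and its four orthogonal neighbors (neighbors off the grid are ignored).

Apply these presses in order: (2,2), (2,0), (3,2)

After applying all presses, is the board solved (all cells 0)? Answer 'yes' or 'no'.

Answer: yes

Derivation:
After press 1 at (2,2):
0 0 0
1 0 0
1 1 1
1 1 1

After press 2 at (2,0):
0 0 0
0 0 0
0 0 1
0 1 1

After press 3 at (3,2):
0 0 0
0 0 0
0 0 0
0 0 0

Lights still on: 0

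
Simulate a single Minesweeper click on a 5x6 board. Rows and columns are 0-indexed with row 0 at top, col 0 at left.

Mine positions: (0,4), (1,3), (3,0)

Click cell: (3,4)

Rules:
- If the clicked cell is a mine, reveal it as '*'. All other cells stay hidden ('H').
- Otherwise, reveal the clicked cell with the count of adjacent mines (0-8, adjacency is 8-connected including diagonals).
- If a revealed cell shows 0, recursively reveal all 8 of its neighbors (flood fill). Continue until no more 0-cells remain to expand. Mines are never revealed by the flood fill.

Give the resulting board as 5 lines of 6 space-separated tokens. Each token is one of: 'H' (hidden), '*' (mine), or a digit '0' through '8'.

H H H H H H
H H H H 2 1
H 1 1 1 1 0
H 1 0 0 0 0
H 1 0 0 0 0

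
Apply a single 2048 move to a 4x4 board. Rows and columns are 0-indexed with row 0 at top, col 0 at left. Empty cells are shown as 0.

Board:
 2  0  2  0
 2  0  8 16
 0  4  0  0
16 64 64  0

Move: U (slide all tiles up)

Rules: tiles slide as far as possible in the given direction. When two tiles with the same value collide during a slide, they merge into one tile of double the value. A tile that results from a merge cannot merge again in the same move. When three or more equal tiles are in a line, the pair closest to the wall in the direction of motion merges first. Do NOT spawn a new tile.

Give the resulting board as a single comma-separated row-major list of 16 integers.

Slide up:
col 0: [2, 2, 0, 16] -> [4, 16, 0, 0]
col 1: [0, 0, 4, 64] -> [4, 64, 0, 0]
col 2: [2, 8, 0, 64] -> [2, 8, 64, 0]
col 3: [0, 16, 0, 0] -> [16, 0, 0, 0]

Answer: 4, 4, 2, 16, 16, 64, 8, 0, 0, 0, 64, 0, 0, 0, 0, 0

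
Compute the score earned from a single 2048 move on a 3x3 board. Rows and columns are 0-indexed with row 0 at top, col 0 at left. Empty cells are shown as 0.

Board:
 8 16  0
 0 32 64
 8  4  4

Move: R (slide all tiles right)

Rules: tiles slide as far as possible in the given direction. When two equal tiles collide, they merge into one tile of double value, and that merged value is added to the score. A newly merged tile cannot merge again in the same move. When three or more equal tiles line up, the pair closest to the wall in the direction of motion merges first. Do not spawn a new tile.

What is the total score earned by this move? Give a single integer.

Answer: 8

Derivation:
Slide right:
row 0: [8, 16, 0] -> [0, 8, 16]  score +0 (running 0)
row 1: [0, 32, 64] -> [0, 32, 64]  score +0 (running 0)
row 2: [8, 4, 4] -> [0, 8, 8]  score +8 (running 8)
Board after move:
 0  8 16
 0 32 64
 0  8  8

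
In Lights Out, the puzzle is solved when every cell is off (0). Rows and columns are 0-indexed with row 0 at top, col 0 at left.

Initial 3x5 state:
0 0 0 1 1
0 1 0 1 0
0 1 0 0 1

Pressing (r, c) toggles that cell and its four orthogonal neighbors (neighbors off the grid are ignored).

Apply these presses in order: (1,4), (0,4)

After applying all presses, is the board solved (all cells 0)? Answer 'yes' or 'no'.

After press 1 at (1,4):
0 0 0 1 0
0 1 0 0 1
0 1 0 0 0

After press 2 at (0,4):
0 0 0 0 1
0 1 0 0 0
0 1 0 0 0

Lights still on: 3

Answer: no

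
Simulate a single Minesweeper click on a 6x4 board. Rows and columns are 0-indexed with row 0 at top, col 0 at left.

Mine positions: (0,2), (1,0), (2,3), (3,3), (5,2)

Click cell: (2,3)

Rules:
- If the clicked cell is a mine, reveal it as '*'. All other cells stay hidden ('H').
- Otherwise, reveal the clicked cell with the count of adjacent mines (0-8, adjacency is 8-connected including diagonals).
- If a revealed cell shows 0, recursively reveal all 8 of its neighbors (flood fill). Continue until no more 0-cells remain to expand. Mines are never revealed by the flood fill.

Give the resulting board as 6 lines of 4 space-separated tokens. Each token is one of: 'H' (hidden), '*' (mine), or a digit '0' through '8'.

H H H H
H H H H
H H H *
H H H H
H H H H
H H H H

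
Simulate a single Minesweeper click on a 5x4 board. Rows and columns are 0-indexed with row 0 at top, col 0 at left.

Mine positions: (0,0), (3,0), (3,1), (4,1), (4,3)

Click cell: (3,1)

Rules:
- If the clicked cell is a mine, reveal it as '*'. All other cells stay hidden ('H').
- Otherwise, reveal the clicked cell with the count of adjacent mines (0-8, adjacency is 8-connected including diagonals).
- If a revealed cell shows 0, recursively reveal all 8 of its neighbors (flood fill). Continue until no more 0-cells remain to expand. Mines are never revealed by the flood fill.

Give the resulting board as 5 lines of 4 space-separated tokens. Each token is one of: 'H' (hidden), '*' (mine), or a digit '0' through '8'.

H H H H
H H H H
H H H H
H * H H
H H H H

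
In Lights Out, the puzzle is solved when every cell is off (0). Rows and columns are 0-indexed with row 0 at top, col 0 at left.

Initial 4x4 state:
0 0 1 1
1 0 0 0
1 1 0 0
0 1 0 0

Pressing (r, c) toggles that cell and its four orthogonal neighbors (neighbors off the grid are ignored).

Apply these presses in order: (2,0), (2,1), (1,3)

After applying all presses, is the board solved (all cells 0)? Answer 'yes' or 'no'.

Answer: no

Derivation:
After press 1 at (2,0):
0 0 1 1
0 0 0 0
0 0 0 0
1 1 0 0

After press 2 at (2,1):
0 0 1 1
0 1 0 0
1 1 1 0
1 0 0 0

After press 3 at (1,3):
0 0 1 0
0 1 1 1
1 1 1 1
1 0 0 0

Lights still on: 9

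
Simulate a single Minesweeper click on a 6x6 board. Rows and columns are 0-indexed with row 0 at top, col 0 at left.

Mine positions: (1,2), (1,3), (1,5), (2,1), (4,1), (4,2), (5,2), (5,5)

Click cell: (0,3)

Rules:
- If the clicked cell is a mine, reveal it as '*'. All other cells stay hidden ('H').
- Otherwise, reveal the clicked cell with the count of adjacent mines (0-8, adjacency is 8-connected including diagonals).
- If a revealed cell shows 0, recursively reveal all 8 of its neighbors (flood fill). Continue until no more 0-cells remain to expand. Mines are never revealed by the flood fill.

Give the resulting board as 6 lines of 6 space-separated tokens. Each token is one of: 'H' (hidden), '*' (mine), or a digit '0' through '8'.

H H H 2 H H
H H H H H H
H H H H H H
H H H H H H
H H H H H H
H H H H H H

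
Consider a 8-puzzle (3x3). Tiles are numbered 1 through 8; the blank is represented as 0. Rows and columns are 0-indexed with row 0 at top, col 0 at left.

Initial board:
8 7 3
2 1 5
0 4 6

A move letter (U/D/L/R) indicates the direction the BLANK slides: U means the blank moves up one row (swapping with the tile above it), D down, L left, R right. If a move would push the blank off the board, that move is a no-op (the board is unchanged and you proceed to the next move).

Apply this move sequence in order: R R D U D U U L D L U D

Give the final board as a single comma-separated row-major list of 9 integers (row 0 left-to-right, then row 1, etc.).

After move 1 (R):
8 7 3
2 1 5
4 0 6

After move 2 (R):
8 7 3
2 1 5
4 6 0

After move 3 (D):
8 7 3
2 1 5
4 6 0

After move 4 (U):
8 7 3
2 1 0
4 6 5

After move 5 (D):
8 7 3
2 1 5
4 6 0

After move 6 (U):
8 7 3
2 1 0
4 6 5

After move 7 (U):
8 7 0
2 1 3
4 6 5

After move 8 (L):
8 0 7
2 1 3
4 6 5

After move 9 (D):
8 1 7
2 0 3
4 6 5

After move 10 (L):
8 1 7
0 2 3
4 6 5

After move 11 (U):
0 1 7
8 2 3
4 6 5

After move 12 (D):
8 1 7
0 2 3
4 6 5

Answer: 8, 1, 7, 0, 2, 3, 4, 6, 5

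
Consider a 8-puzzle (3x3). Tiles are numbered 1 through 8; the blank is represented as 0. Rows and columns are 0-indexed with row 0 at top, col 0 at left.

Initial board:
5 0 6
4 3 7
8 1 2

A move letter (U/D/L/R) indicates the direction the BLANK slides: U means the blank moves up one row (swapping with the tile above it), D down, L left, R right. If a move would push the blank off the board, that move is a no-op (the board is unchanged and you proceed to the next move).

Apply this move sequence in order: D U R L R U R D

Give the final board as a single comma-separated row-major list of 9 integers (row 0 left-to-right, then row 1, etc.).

Answer: 5, 6, 7, 4, 3, 0, 8, 1, 2

Derivation:
After move 1 (D):
5 3 6
4 0 7
8 1 2

After move 2 (U):
5 0 6
4 3 7
8 1 2

After move 3 (R):
5 6 0
4 3 7
8 1 2

After move 4 (L):
5 0 6
4 3 7
8 1 2

After move 5 (R):
5 6 0
4 3 7
8 1 2

After move 6 (U):
5 6 0
4 3 7
8 1 2

After move 7 (R):
5 6 0
4 3 7
8 1 2

After move 8 (D):
5 6 7
4 3 0
8 1 2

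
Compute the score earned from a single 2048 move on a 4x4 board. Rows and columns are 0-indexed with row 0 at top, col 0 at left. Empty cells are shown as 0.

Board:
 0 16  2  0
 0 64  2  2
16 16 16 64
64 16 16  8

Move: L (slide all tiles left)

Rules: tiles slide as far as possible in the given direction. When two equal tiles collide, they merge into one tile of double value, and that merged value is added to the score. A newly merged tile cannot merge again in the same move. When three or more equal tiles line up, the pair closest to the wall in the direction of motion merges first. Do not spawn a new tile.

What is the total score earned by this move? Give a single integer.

Answer: 68

Derivation:
Slide left:
row 0: [0, 16, 2, 0] -> [16, 2, 0, 0]  score +0 (running 0)
row 1: [0, 64, 2, 2] -> [64, 4, 0, 0]  score +4 (running 4)
row 2: [16, 16, 16, 64] -> [32, 16, 64, 0]  score +32 (running 36)
row 3: [64, 16, 16, 8] -> [64, 32, 8, 0]  score +32 (running 68)
Board after move:
16  2  0  0
64  4  0  0
32 16 64  0
64 32  8  0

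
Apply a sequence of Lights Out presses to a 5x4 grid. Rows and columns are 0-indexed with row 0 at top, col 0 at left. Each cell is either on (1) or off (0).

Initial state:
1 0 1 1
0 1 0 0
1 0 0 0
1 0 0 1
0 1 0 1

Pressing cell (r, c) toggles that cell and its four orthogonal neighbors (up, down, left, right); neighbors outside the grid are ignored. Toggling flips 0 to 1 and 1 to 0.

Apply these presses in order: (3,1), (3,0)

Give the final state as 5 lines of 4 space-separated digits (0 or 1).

Answer: 1 0 1 1
0 1 0 0
0 1 0 0
1 0 1 1
1 0 0 1

Derivation:
After press 1 at (3,1):
1 0 1 1
0 1 0 0
1 1 0 0
0 1 1 1
0 0 0 1

After press 2 at (3,0):
1 0 1 1
0 1 0 0
0 1 0 0
1 0 1 1
1 0 0 1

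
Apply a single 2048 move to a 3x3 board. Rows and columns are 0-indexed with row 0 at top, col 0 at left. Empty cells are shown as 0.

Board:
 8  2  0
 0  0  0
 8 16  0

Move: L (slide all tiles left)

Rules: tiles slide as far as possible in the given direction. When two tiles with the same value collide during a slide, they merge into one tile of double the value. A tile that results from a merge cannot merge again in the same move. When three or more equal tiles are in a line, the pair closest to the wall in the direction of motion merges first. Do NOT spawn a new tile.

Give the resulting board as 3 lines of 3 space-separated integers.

Answer:  8  2  0
 0  0  0
 8 16  0

Derivation:
Slide left:
row 0: [8, 2, 0] -> [8, 2, 0]
row 1: [0, 0, 0] -> [0, 0, 0]
row 2: [8, 16, 0] -> [8, 16, 0]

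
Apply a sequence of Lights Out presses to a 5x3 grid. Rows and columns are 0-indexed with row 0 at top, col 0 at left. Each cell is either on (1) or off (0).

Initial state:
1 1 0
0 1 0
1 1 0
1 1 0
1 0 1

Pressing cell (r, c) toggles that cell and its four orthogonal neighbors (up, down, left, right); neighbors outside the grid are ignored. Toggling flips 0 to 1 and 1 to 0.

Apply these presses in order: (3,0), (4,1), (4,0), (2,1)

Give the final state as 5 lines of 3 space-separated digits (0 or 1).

Answer: 1 1 0
0 0 0
1 0 1
1 0 0
0 0 0

Derivation:
After press 1 at (3,0):
1 1 0
0 1 0
0 1 0
0 0 0
0 0 1

After press 2 at (4,1):
1 1 0
0 1 0
0 1 0
0 1 0
1 1 0

After press 3 at (4,0):
1 1 0
0 1 0
0 1 0
1 1 0
0 0 0

After press 4 at (2,1):
1 1 0
0 0 0
1 0 1
1 0 0
0 0 0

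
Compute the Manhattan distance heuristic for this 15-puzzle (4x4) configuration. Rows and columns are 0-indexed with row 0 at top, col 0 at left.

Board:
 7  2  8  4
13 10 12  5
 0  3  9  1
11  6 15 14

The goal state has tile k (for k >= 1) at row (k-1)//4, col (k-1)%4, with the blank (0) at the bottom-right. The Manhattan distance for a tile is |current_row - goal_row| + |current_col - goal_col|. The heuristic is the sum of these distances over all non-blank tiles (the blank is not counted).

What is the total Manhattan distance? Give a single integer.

Answer: 30

Derivation:
Tile 7: (0,0)->(1,2) = 3
Tile 2: (0,1)->(0,1) = 0
Tile 8: (0,2)->(1,3) = 2
Tile 4: (0,3)->(0,3) = 0
Tile 13: (1,0)->(3,0) = 2
Tile 10: (1,1)->(2,1) = 1
Tile 12: (1,2)->(2,3) = 2
Tile 5: (1,3)->(1,0) = 3
Tile 3: (2,1)->(0,2) = 3
Tile 9: (2,2)->(2,0) = 2
Tile 1: (2,3)->(0,0) = 5
Tile 11: (3,0)->(2,2) = 3
Tile 6: (3,1)->(1,1) = 2
Tile 15: (3,2)->(3,2) = 0
Tile 14: (3,3)->(3,1) = 2
Sum: 3 + 0 + 2 + 0 + 2 + 1 + 2 + 3 + 3 + 2 + 5 + 3 + 2 + 0 + 2 = 30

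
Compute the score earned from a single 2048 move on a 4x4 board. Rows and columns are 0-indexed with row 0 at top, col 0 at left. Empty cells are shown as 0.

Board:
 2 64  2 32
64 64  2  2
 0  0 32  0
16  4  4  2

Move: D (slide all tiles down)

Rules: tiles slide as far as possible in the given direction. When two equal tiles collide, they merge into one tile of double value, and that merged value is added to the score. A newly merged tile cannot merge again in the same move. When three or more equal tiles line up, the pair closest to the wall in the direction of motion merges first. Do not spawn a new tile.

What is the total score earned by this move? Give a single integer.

Slide down:
col 0: [2, 64, 0, 16] -> [0, 2, 64, 16]  score +0 (running 0)
col 1: [64, 64, 0, 4] -> [0, 0, 128, 4]  score +128 (running 128)
col 2: [2, 2, 32, 4] -> [0, 4, 32, 4]  score +4 (running 132)
col 3: [32, 2, 0, 2] -> [0, 0, 32, 4]  score +4 (running 136)
Board after move:
  0   0   0   0
  2   0   4   0
 64 128  32  32
 16   4   4   4

Answer: 136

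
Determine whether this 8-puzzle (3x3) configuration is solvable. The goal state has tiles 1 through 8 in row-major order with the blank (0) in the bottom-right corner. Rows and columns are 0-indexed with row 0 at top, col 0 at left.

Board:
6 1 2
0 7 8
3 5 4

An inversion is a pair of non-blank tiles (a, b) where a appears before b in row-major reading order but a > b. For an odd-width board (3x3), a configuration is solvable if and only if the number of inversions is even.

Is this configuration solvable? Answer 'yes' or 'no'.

Inversions (pairs i<j in row-major order where tile[i] > tile[j] > 0): 12
12 is even, so the puzzle is solvable.

Answer: yes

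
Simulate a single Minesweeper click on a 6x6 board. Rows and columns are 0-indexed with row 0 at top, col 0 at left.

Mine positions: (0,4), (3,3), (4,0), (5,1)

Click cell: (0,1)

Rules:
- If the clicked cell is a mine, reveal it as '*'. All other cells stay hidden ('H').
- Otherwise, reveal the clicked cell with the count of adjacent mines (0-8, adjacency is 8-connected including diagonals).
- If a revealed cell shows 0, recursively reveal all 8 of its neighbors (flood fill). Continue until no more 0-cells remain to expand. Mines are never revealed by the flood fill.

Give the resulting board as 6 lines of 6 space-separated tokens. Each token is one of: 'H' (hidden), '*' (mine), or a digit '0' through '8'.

0 0 0 1 H H
0 0 0 1 H H
0 0 1 1 H H
1 1 1 H H H
H H H H H H
H H H H H H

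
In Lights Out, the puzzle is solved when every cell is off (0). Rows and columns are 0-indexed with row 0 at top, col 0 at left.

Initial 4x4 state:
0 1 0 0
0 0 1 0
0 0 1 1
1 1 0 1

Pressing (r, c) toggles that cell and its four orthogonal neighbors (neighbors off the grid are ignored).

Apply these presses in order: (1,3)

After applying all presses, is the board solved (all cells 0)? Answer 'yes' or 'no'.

Answer: no

Derivation:
After press 1 at (1,3):
0 1 0 1
0 0 0 1
0 0 1 0
1 1 0 1

Lights still on: 7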